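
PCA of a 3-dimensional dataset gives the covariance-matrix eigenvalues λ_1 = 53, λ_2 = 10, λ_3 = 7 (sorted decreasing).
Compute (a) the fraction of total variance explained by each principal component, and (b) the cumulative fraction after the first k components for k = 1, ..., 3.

Step 1 — total variance = trace(Sigma) = Σ λ_i = 53 + 10 + 7 = 70.

Step 2 — fraction explained by component i = λ_i / Σ λ:
  PC1: 53/70 = 0.7571
  PC2: 10/70 = 0.1429
  PC3: 7/70 = 0.1

Step 3 — cumulative fraction after k components = (λ_1 + ... + λ_k) / Σ λ:
  k = 1: 53/70 = 0.7571
  k = 2: (53 + 10)/70 = 63/70 = 0.9
  k = 3: (53 + 10 + 7)/70 = 70/70 = 1

Summary (fraction, with percent):

explained: PC1 0.7571 (75.71%), PC2 0.1429 (14.29%), PC3 0.1 (10%);  cumulative: 0.7571, 0.9, 1


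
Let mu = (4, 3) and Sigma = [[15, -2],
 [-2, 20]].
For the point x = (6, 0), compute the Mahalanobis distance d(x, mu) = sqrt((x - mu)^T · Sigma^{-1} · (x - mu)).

Step 1 — centre the observation: (x - mu) = (2, -3).

Step 2 — invert Sigma. det(Sigma) = 15·20 - (-2)² = 296.
  Sigma^{-1} = (1/det) · [[d, -b], [-b, a]] = [[0.0676, 0.0068],
 [0.0068, 0.0507]].

Step 3 — form the quadratic (x - mu)^T · Sigma^{-1} · (x - mu):
  Sigma^{-1} · (x - mu) = (0.1149, -0.1385).
  (x - mu)^T · [Sigma^{-1} · (x - mu)] = (2)·(0.1149) + (-3)·(-0.1385) = 0.6453.

Step 4 — take square root: d = √(0.6453) ≈ 0.8033.

d(x, mu) = √(0.6453) ≈ 0.8033


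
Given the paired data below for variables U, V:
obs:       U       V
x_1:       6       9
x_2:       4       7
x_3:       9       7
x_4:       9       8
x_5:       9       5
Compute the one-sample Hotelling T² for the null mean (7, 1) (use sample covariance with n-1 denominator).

Step 1 — sample mean vector:
  mean(U) = (6 + 4 + 9 + 9 + 9) / 5 = 37/5 = 7.4
  mean(V) = (9 + 7 + 7 + 8 + 5) / 5 = 36/5 = 7.2
  x̄ = (7.4, 7.2),  deviation x̄ - mu_0 = (7.4, 7.2) - (7, 1) = (0.4, 6.2).

Step 2 — sample covariance matrix, S[i,j] = (1/(n-1)) · Σ_k (x_{k,i} - mean_i) · (x_{k,j} - mean_j), divisor n-1 = 4:
  S[U,U] = ((-1.4)·(-1.4) + (-3.4)·(-3.4) + (1.6)·(1.6) + (1.6)·(1.6) + (1.6)·(1.6)) / 4 = 21.2/4 = 5.3
  S[U,V] = ((-1.4)·(1.8) + (-3.4)·(-0.2) + (1.6)·(-0.2) + (1.6)·(0.8) + (1.6)·(-2.2)) / 4 = -4.4/4 = -1.1
  S[V,V] = ((1.8)·(1.8) + (-0.2)·(-0.2) + (-0.2)·(-0.2) + (0.8)·(0.8) + (-2.2)·(-2.2)) / 4 = 8.8/4 = 2.2
  S = [[5.3, -1.1],
 [-1.1, 2.2]].

Step 3 — invert S. det(S) = 5.3·2.2 - (-1.1)² = 10.45.
  S^{-1} = (1/det) · [[d, -b], [-b, a]] = [[0.2105, 0.1053],
 [0.1053, 0.5072]].

Step 4 — quadratic form (x̄ - mu_0)^T · S^{-1} · (x̄ - mu_0):
  S^{-1} · (x̄ - mu_0) = (0.7368, 3.1866),
  (x̄ - mu_0)^T · [...] = (0.4)·(0.7368) + (6.2)·(3.1866) = 20.0517.

Step 5 — scale by n: T² = 5 · 20.0517 = 100.2584.

T² ≈ 100.2584


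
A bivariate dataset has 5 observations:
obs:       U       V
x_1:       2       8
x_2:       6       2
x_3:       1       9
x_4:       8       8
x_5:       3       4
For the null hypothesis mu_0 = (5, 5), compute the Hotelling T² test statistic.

Step 1 — sample mean vector:
  mean(U) = (2 + 6 + 1 + 8 + 3) / 5 = 20/5 = 4
  mean(V) = (8 + 2 + 9 + 8 + 4) / 5 = 31/5 = 6.2
  x̄ = (4, 6.2),  deviation x̄ - mu_0 = (4, 6.2) - (5, 5) = (-1, 1.2).

Step 2 — sample covariance matrix, S[i,j] = (1/(n-1)) · Σ_k (x_{k,i} - mean_i) · (x_{k,j} - mean_j), divisor n-1 = 4:
  S[U,U] = ((-2)·(-2) + (2)·(2) + (-3)·(-3) + (4)·(4) + (-1)·(-1)) / 4 = 34/4 = 8.5
  S[U,V] = ((-2)·(1.8) + (2)·(-4.2) + (-3)·(2.8) + (4)·(1.8) + (-1)·(-2.2)) / 4 = -11/4 = -2.75
  S[V,V] = ((1.8)·(1.8) + (-4.2)·(-4.2) + (2.8)·(2.8) + (1.8)·(1.8) + (-2.2)·(-2.2)) / 4 = 36.8/4 = 9.2
  S = [[8.5, -2.75],
 [-2.75, 9.2]].

Step 3 — invert S. det(S) = 8.5·9.2 - (-2.75)² = 70.6375.
  S^{-1} = (1/det) · [[d, -b], [-b, a]] = [[0.1302, 0.0389],
 [0.0389, 0.1203]].

Step 4 — quadratic form (x̄ - mu_0)^T · S^{-1} · (x̄ - mu_0):
  S^{-1} · (x̄ - mu_0) = (-0.0835, 0.1055),
  (x̄ - mu_0)^T · [...] = (-1)·(-0.0835) + (1.2)·(0.1055) = 0.2101.

Step 5 — scale by n: T² = 5 · 0.2101 = 1.0504.

T² ≈ 1.0504


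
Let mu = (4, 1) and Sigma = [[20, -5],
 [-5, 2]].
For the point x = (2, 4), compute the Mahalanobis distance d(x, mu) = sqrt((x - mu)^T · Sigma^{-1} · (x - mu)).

Step 1 — centre the observation: (x - mu) = (-2, 3).

Step 2 — invert Sigma. det(Sigma) = 20·2 - (-5)² = 15.
  Sigma^{-1} = (1/det) · [[d, -b], [-b, a]] = [[0.1333, 0.3333],
 [0.3333, 1.3333]].

Step 3 — form the quadratic (x - mu)^T · Sigma^{-1} · (x - mu):
  Sigma^{-1} · (x - mu) = (0.7333, 3.3333).
  (x - mu)^T · [Sigma^{-1} · (x - mu)] = (-2)·(0.7333) + (3)·(3.3333) = 8.5333.

Step 4 — take square root: d = √(8.5333) ≈ 2.9212.

d(x, mu) = √(8.5333) ≈ 2.9212


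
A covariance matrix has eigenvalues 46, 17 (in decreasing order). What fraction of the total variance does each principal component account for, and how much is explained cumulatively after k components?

Step 1 — total variance = trace(Sigma) = Σ λ_i = 46 + 17 = 63.

Step 2 — fraction explained by component i = λ_i / Σ λ:
  PC1: 46/63 = 0.7302
  PC2: 17/63 = 0.2698

Step 3 — cumulative fraction after k components = (λ_1 + ... + λ_k) / Σ λ:
  k = 1: 46/63 = 0.7302
  k = 2: (46 + 17)/63 = 63/63 = 1

Summary (fraction, with percent):

explained: PC1 0.7302 (73.02%), PC2 0.2698 (26.98%);  cumulative: 0.7302, 1


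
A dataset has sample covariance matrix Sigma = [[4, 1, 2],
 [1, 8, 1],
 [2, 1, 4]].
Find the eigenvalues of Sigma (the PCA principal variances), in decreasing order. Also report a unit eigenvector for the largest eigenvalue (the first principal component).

Step 1 — characteristic polynomial p(λ) = det(λI - Sigma) = λ³ - tr·λ² + c_1·λ - det, where tr = trace, c_1 = sum of the principal 2×2 minors, det = det(Sigma):
  tr = 4 + 8 + 4 = 16,
  c_1 = (4·8 - (1)²) + (4·4 - (2)²) + (8·4 - (1)²) = 31 + 12 + 31 = 74,
  det = 4·(8·4 - (1)²) - (1)·((1)·4 - (1)·(2)) + (2)·((1)·(1) - 8·(2)) = 4·(31) - (1)·(2) + (2)·(-15) = 92.
  So p(λ) = λ³ - 16λ² + 74λ - 92.
Step 2 — look for an integer root (rational root theorem: any rational root is an integer divisor of 92). Testing λ = 2:
  p(2) = 8 - 64 + 148 - 92 = 0  ✓
  Dividing out (λ - 2): p(λ) = (λ - 2)(λ² - 14λ + 46).
Step 3 — remaining eigenvalues from the quadratic λ² - 14λ + 46 = 0:
  Δ = 14² - 4·46 = 196 - 184 = 12,  λ = (14 ± √12)/2 = (14 ± 3.4641)/2 ≈ 8.7321 or 5.2679.
  Sorted: λ_1 = 8.7321,  λ_2 = 5.2679,  λ_3 = 2  (check: sum = 16 = tr ✓).

Step 4 — unit eigenvector for λ_1 ≈ 8.7321: v spans the null space of (Sigma - λ_1 I), whose rows are
  r_1 = (-4.7321, 1, 2),  r_2 = (1, -0.7321, 1),  r_3 = (2, 1, -4.7321).
  v is orthogonal to every row, so take v ∝ r_1 × r_2 = ((1)·(1) - (2)·(-0.7321), (2)·(1) - (-4.7321)·(1), (-4.7321)·(-0.7321) - (1)·(1)) ≈ (2.4641, 6.7321, 2.4641).
  Let u = (2.4641, 6.7321, 2.4641).
  ||u|| = √((2.4641)² + (6.7321)² + (2.4641)²) = √(57.4641) ≈ 7.5805,  v_1 = u/||u|| ≈ (0.3251, 0.8881, 0.3251) (||v_1|| = 1).

λ_1 = 8.7321,  λ_2 = 5.2679,  λ_3 = 2;  v_1 ≈ (0.3251, 0.8881, 0.3251)


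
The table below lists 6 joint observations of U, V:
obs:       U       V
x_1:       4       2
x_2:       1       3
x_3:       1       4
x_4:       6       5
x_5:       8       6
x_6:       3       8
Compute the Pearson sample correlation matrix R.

Step 1 — column means:
  mean(U) = (4 + 1 + 1 + 6 + 8 + 3) / 6 = 23/6 = 3.8333
  mean(V) = (2 + 3 + 4 + 5 + 6 + 8) / 6 = 28/6 = 4.6667

Step 2 — sample variances and covariances s[i,j] = (1/(n-1)) · Σ_k (x_{k,i} - mean_i) · (x_{k,j} - mean_j), with n-1 = 5:
  s[U,U] = ((0.1667)·(0.1667) + (-2.8333)·(-2.8333) + (-2.8333)·(-2.8333) + (2.1667)·(2.1667) + (4.1667)·(4.1667) + (-0.8333)·(-0.8333)) / 5 = 38.8333/5 = 7.7667
  s[U,V] = ((0.1667)·(-2.6667) + (-2.8333)·(-1.6667) + (-2.8333)·(-0.6667) + (2.1667)·(0.3333) + (4.1667)·(1.3333) + (-0.8333)·(3.3333)) / 5 = 9.6667/5 = 1.9333
  s[V,V] = ((-2.6667)·(-2.6667) + (-1.6667)·(-1.6667) + (-0.6667)·(-0.6667) + (0.3333)·(0.3333) + (1.3333)·(1.3333) + (3.3333)·(3.3333)) / 5 = 23.3333/5 = 4.6667
  Sample standard deviations s_i = √(s[i,i]):
  s(U) = √(7.7667) = 2.7869
  s(V) = √(4.6667) = 2.1602

Step 3 — r_{ij} = s_{ij} / (s_i · s_j):
  r[U,U] = 1 (diagonal).
  r[U,V] = 1.9333 / (2.7869 · 2.1602) = 1.9333 / 6.0203 = 0.3211
  r[V,V] = 1 (diagonal).

R is symmetric with unit diagonal. Assembling:

R = [[1, 0.3211],
 [0.3211, 1]]


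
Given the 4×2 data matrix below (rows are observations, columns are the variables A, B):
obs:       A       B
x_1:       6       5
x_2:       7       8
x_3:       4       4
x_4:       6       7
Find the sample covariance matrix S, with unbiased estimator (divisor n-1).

Step 1 — column means:
  mean(A) = (6 + 7 + 4 + 6) / 4 = 23/4 = 5.75
  mean(B) = (5 + 8 + 4 + 7) / 4 = 24/4 = 6

Step 2 — sample covariance S[i,j] = (1/(n-1)) · Σ_k (x_{k,i} - mean_i) · (x_{k,j} - mean_j), with n-1 = 3.
  S[A,A] = ((0.25)·(0.25) + (1.25)·(1.25) + (-1.75)·(-1.75) + (0.25)·(0.25)) / 3 = 4.75/3 = 1.5833
  S[A,B] = ((0.25)·(-1) + (1.25)·(2) + (-1.75)·(-2) + (0.25)·(1)) / 3 = 6/3 = 2
  S[B,B] = ((-1)·(-1) + (2)·(2) + (-2)·(-2) + (1)·(1)) / 3 = 10/3 = 3.3333

S is symmetric (S[j,i] = S[i,j]). Assembling:

S = [[1.5833, 2],
 [2, 3.3333]]


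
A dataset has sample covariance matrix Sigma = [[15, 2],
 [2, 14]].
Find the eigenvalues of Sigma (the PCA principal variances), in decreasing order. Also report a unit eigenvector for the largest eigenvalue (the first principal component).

Step 1 — characteristic polynomial of 2×2 Sigma:
  det(Sigma - λI) = λ² - trace · λ + det = 0.
  trace = 15 + 14 = 29, det = 15·14 - (2)² = 206.
Step 2 — discriminant:
  Δ = trace² - 4·det = 841 - 824 = 17.
Step 3 — eigenvalues:
  λ = (trace ± √Δ)/2 = (29 ± 4.1231)/2,
  λ_1 = 16.5616,  λ_2 = 12.4384.

Step 4 — unit eigenvector for λ_1: solve (Sigma - λ_1 I)v = 0. First row:
  (15 - 16.5616)·v_x + (2)·v_y = 0, i.e. (-1.5616)·v_x + (2)·v_y = 0,
  so v ∝ (b, λ_1 - a) = (2, 1.5616) = u.
  ||u|| = √((2)² + (1.5616)²) = √(6.4384) ≈ 2.5374,
  v_1 = u/||u|| ≈ (0.7882, 0.6154) (||v_1|| = 1).

λ_1 = 16.5616,  λ_2 = 12.4384;  v_1 ≈ (0.7882, 0.6154)


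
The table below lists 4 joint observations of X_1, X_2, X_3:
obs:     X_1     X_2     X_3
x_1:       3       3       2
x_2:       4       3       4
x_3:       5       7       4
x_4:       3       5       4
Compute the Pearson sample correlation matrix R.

Step 1 — column means:
  mean(X_1) = (3 + 4 + 5 + 3) / 4 = 15/4 = 3.75
  mean(X_2) = (3 + 3 + 7 + 5) / 4 = 18/4 = 4.5
  mean(X_3) = (2 + 4 + 4 + 4) / 4 = 14/4 = 3.5

Step 2 — sample variances and covariances s[i,j] = (1/(n-1)) · Σ_k (x_{k,i} - mean_i) · (x_{k,j} - mean_j), with n-1 = 3:
  s[X_1,X_1] = ((-0.75)·(-0.75) + (0.25)·(0.25) + (1.25)·(1.25) + (-0.75)·(-0.75)) / 3 = 2.75/3 = 0.9167
  s[X_1,X_2] = ((-0.75)·(-1.5) + (0.25)·(-1.5) + (1.25)·(2.5) + (-0.75)·(0.5)) / 3 = 3.5/3 = 1.1667
  s[X_1,X_3] = ((-0.75)·(-1.5) + (0.25)·(0.5) + (1.25)·(0.5) + (-0.75)·(0.5)) / 3 = 1.5/3 = 0.5
  s[X_2,X_2] = ((-1.5)·(-1.5) + (-1.5)·(-1.5) + (2.5)·(2.5) + (0.5)·(0.5)) / 3 = 11/3 = 3.6667
  s[X_2,X_3] = ((-1.5)·(-1.5) + (-1.5)·(0.5) + (2.5)·(0.5) + (0.5)·(0.5)) / 3 = 3/3 = 1
  s[X_3,X_3] = ((-1.5)·(-1.5) + (0.5)·(0.5) + (0.5)·(0.5) + (0.5)·(0.5)) / 3 = 3/3 = 1
  Sample standard deviations s_i = √(s[i,i]):
  s(X_1) = √(0.9167) = 0.9574
  s(X_2) = √(3.6667) = 1.9149
  s(X_3) = √(1) = 1

Step 3 — r_{ij} = s_{ij} / (s_i · s_j):
  r[X_1,X_1] = 1 (diagonal).
  r[X_1,X_2] = 1.1667 / (0.9574 · 1.9149) = 1.1667 / 1.8333 = 0.6364
  r[X_1,X_3] = 0.5 / (0.9574 · 1) = 0.5 / 0.9574 = 0.5222
  r[X_2,X_2] = 1 (diagonal).
  r[X_2,X_3] = 1 / (1.9149 · 1) = 1 / 1.9149 = 0.5222
  r[X_3,X_3] = 1 (diagonal).

R is symmetric with unit diagonal. Assembling:

R = [[1, 0.6364, 0.5222],
 [0.6364, 1, 0.5222],
 [0.5222, 0.5222, 1]]


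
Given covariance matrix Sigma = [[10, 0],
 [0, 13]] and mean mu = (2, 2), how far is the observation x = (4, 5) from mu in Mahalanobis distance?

Step 1 — centre the observation: (x - mu) = (2, 3).

Step 2 — invert Sigma. det(Sigma) = 10·13 - (0)² = 130.
  Sigma^{-1} = (1/det) · [[d, -b], [-b, a]] = [[0.1, 0],
 [0, 0.0769]].

Step 3 — form the quadratic (x - mu)^T · Sigma^{-1} · (x - mu):
  Sigma^{-1} · (x - mu) = (0.2, 0.2308).
  (x - mu)^T · [Sigma^{-1} · (x - mu)] = (2)·(0.2) + (3)·(0.2308) = 1.0923.

Step 4 — take square root: d = √(1.0923) ≈ 1.0451.

d(x, mu) = √(1.0923) ≈ 1.0451


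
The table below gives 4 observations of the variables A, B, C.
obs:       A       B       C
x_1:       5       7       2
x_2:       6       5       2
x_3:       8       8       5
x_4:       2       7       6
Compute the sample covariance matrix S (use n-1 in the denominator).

Step 1 — column means:
  mean(A) = (5 + 6 + 8 + 2) / 4 = 21/4 = 5.25
  mean(B) = (7 + 5 + 8 + 7) / 4 = 27/4 = 6.75
  mean(C) = (2 + 2 + 5 + 6) / 4 = 15/4 = 3.75

Step 2 — sample covariance S[i,j] = (1/(n-1)) · Σ_k (x_{k,i} - mean_i) · (x_{k,j} - mean_j), with n-1 = 3.
  S[A,A] = ((-0.25)·(-0.25) + (0.75)·(0.75) + (2.75)·(2.75) + (-3.25)·(-3.25)) / 3 = 18.75/3 = 6.25
  S[A,B] = ((-0.25)·(0.25) + (0.75)·(-1.75) + (2.75)·(1.25) + (-3.25)·(0.25)) / 3 = 1.25/3 = 0.4167
  S[A,C] = ((-0.25)·(-1.75) + (0.75)·(-1.75) + (2.75)·(1.25) + (-3.25)·(2.25)) / 3 = -4.75/3 = -1.5833
  S[B,B] = ((0.25)·(0.25) + (-1.75)·(-1.75) + (1.25)·(1.25) + (0.25)·(0.25)) / 3 = 4.75/3 = 1.5833
  S[B,C] = ((0.25)·(-1.75) + (-1.75)·(-1.75) + (1.25)·(1.25) + (0.25)·(2.25)) / 3 = 4.75/3 = 1.5833
  S[C,C] = ((-1.75)·(-1.75) + (-1.75)·(-1.75) + (1.25)·(1.25) + (2.25)·(2.25)) / 3 = 12.75/3 = 4.25

S is symmetric (S[j,i] = S[i,j]). Assembling:

S = [[6.25, 0.4167, -1.5833],
 [0.4167, 1.5833, 1.5833],
 [-1.5833, 1.5833, 4.25]]


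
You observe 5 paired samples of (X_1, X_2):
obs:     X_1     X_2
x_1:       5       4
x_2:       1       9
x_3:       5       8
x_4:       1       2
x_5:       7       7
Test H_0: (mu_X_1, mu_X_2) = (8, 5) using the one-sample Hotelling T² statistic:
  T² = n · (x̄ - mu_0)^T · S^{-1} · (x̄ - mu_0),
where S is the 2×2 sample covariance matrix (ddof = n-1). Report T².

Step 1 — sample mean vector:
  mean(X_1) = (5 + 1 + 5 + 1 + 7) / 5 = 19/5 = 3.8
  mean(X_2) = (4 + 9 + 8 + 2 + 7) / 5 = 30/5 = 6
  x̄ = (3.8, 6),  deviation x̄ - mu_0 = (3.8, 6) - (8, 5) = (-4.2, 1).

Step 2 — sample covariance matrix, S[i,j] = (1/(n-1)) · Σ_k (x_{k,i} - mean_i) · (x_{k,j} - mean_j), divisor n-1 = 4:
  S[X_1,X_1] = ((1.2)·(1.2) + (-2.8)·(-2.8) + (1.2)·(1.2) + (-2.8)·(-2.8) + (3.2)·(3.2)) / 4 = 28.8/4 = 7.2
  S[X_1,X_2] = ((1.2)·(-2) + (-2.8)·(3) + (1.2)·(2) + (-2.8)·(-4) + (3.2)·(1)) / 4 = 6/4 = 1.5
  S[X_2,X_2] = ((-2)·(-2) + (3)·(3) + (2)·(2) + (-4)·(-4) + (1)·(1)) / 4 = 34/4 = 8.5
  S = [[7.2, 1.5],
 [1.5, 8.5]].

Step 3 — invert S. det(S) = 7.2·8.5 - (1.5)² = 58.95.
  S^{-1} = (1/det) · [[d, -b], [-b, a]] = [[0.1442, -0.0254],
 [-0.0254, 0.1221]].

Step 4 — quadratic form (x̄ - mu_0)^T · S^{-1} · (x̄ - mu_0):
  S^{-1} · (x̄ - mu_0) = (-0.631, 0.229),
  (x̄ - mu_0)^T · [...] = (-4.2)·(-0.631) + (1)·(0.229) = 2.8794.

Step 5 — scale by n: T² = 5 · 2.8794 = 14.3969.

T² ≈ 14.3969


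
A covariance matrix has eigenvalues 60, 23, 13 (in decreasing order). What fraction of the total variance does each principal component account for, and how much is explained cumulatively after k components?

Step 1 — total variance = trace(Sigma) = Σ λ_i = 60 + 23 + 13 = 96.

Step 2 — fraction explained by component i = λ_i / Σ λ:
  PC1: 60/96 = 0.625
  PC2: 23/96 = 0.2396
  PC3: 13/96 = 0.1354

Step 3 — cumulative fraction after k components = (λ_1 + ... + λ_k) / Σ λ:
  k = 1: 60/96 = 0.625
  k = 2: (60 + 23)/96 = 83/96 = 0.8646
  k = 3: (60 + 23 + 13)/96 = 96/96 = 1

Summary (fraction, with percent):

explained: PC1 0.625 (62.5%), PC2 0.2396 (23.96%), PC3 0.1354 (13.54%);  cumulative: 0.625, 0.8646, 1


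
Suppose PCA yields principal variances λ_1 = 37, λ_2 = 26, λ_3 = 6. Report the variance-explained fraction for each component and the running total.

Step 1 — total variance = trace(Sigma) = Σ λ_i = 37 + 26 + 6 = 69.

Step 2 — fraction explained by component i = λ_i / Σ λ:
  PC1: 37/69 = 0.5362
  PC2: 26/69 = 0.3768
  PC3: 6/69 = 0.087

Step 3 — cumulative fraction after k components = (λ_1 + ... + λ_k) / Σ λ:
  k = 1: 37/69 = 0.5362
  k = 2: (37 + 26)/69 = 63/69 = 0.913
  k = 3: (37 + 26 + 6)/69 = 69/69 = 1

Summary (fraction, with percent):

explained: PC1 0.5362 (53.62%), PC2 0.3768 (37.68%), PC3 0.087 (8.7%);  cumulative: 0.5362, 0.913, 1


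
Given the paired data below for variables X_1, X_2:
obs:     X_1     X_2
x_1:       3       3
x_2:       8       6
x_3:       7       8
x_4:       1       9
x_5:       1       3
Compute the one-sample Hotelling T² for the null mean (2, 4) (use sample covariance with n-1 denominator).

Step 1 — sample mean vector:
  mean(X_1) = (3 + 8 + 7 + 1 + 1) / 5 = 20/5 = 4
  mean(X_2) = (3 + 6 + 8 + 9 + 3) / 5 = 29/5 = 5.8
  x̄ = (4, 5.8),  deviation x̄ - mu_0 = (4, 5.8) - (2, 4) = (2, 1.8).

Step 2 — sample covariance matrix, S[i,j] = (1/(n-1)) · Σ_k (x_{k,i} - mean_i) · (x_{k,j} - mean_j), divisor n-1 = 4:
  S[X_1,X_1] = ((-1)·(-1) + (4)·(4) + (3)·(3) + (-3)·(-3) + (-3)·(-3)) / 4 = 44/4 = 11
  S[X_1,X_2] = ((-1)·(-2.8) + (4)·(0.2) + (3)·(2.2) + (-3)·(3.2) + (-3)·(-2.8)) / 4 = 9/4 = 2.25
  S[X_2,X_2] = ((-2.8)·(-2.8) + (0.2)·(0.2) + (2.2)·(2.2) + (3.2)·(3.2) + (-2.8)·(-2.8)) / 4 = 30.8/4 = 7.7
  S = [[11, 2.25],
 [2.25, 7.7]].

Step 3 — invert S. det(S) = 11·7.7 - (2.25)² = 79.6375.
  S^{-1} = (1/det) · [[d, -b], [-b, a]] = [[0.0967, -0.0283],
 [-0.0283, 0.1381]].

Step 4 — quadratic form (x̄ - mu_0)^T · S^{-1} · (x̄ - mu_0):
  S^{-1} · (x̄ - mu_0) = (0.1425, 0.1921),
  (x̄ - mu_0)^T · [...] = (2)·(0.1425) + (1.8)·(0.1921) = 0.6309.

Step 5 — scale by n: T² = 5 · 0.6309 = 3.1543.

T² ≈ 3.1543


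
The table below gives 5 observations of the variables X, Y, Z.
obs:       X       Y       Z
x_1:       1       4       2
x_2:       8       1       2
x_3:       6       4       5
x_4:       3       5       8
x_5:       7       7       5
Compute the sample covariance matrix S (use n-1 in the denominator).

Step 1 — column means:
  mean(X) = (1 + 8 + 6 + 3 + 7) / 5 = 25/5 = 5
  mean(Y) = (4 + 1 + 4 + 5 + 7) / 5 = 21/5 = 4.2
  mean(Z) = (2 + 2 + 5 + 8 + 5) / 5 = 22/5 = 4.4

Step 2 — sample covariance S[i,j] = (1/(n-1)) · Σ_k (x_{k,i} - mean_i) · (x_{k,j} - mean_j), with n-1 = 4.
  S[X,X] = ((-4)·(-4) + (3)·(3) + (1)·(1) + (-2)·(-2) + (2)·(2)) / 4 = 34/4 = 8.5
  S[X,Y] = ((-4)·(-0.2) + (3)·(-3.2) + (1)·(-0.2) + (-2)·(0.8) + (2)·(2.8)) / 4 = -5/4 = -1.25
  S[X,Z] = ((-4)·(-2.4) + (3)·(-2.4) + (1)·(0.6) + (-2)·(3.6) + (2)·(0.6)) / 4 = -3/4 = -0.75
  S[Y,Y] = ((-0.2)·(-0.2) + (-3.2)·(-3.2) + (-0.2)·(-0.2) + (0.8)·(0.8) + (2.8)·(2.8)) / 4 = 18.8/4 = 4.7
  S[Y,Z] = ((-0.2)·(-2.4) + (-3.2)·(-2.4) + (-0.2)·(0.6) + (0.8)·(3.6) + (2.8)·(0.6)) / 4 = 12.6/4 = 3.15
  S[Z,Z] = ((-2.4)·(-2.4) + (-2.4)·(-2.4) + (0.6)·(0.6) + (3.6)·(3.6) + (0.6)·(0.6)) / 4 = 25.2/4 = 6.3

S is symmetric (S[j,i] = S[i,j]). Assembling:

S = [[8.5, -1.25, -0.75],
 [-1.25, 4.7, 3.15],
 [-0.75, 3.15, 6.3]]


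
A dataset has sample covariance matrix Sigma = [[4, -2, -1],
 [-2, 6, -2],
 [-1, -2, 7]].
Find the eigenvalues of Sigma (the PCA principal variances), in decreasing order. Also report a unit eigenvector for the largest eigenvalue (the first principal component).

Step 1 — characteristic polynomial p(λ) = det(λI - Sigma) = λ³ - tr·λ² + c_1·λ - det, where tr = trace, c_1 = sum of the principal 2×2 minors, det = det(Sigma):
  tr = 4 + 6 + 7 = 17,
  c_1 = (4·6 - (-2)²) + (4·7 - (-1)²) + (6·7 - (-2)²) = 20 + 27 + 38 = 85,
  det = 4·(6·7 - (-2)²) - (-2)·((-2)·7 - (-2)·(-1)) + (-1)·((-2)·(-2) - 6·(-1)) = 4·(38) - (-2)·(-16) + (-1)·(10) = 110.
  So p(λ) = λ³ - 17λ² + 85λ - 110.
Step 2 — look for an integer root (rational root theorem: any rational root is an integer divisor of 110). Testing λ = 2:
  p(2) = 8 - 68 + 170 - 110 = 0  ✓
  Dividing out (λ - 2): p(λ) = (λ - 2)(λ² - 15λ + 55).
Step 3 — remaining eigenvalues from the quadratic λ² - 15λ + 55 = 0:
  Δ = 15² - 4·55 = 225 - 220 = 5,  λ = (15 ± √5)/2 = (15 ± 2.2361)/2 ≈ 8.618 or 6.382.
  Sorted: λ_1 = 8.618,  λ_2 = 6.382,  λ_3 = 2  (check: sum = 17 = tr ✓).

Step 4 — unit eigenvector for λ_1 ≈ 8.618: v spans the null space of (Sigma - λ_1 I), whose rows are
  r_1 = (-4.618, -2, -1),  r_2 = (-2, -2.618, -2),  r_3 = (-1, -2, -1.618).
  v is orthogonal to every row, so take v ∝ r_1 × r_2 = ((-2)·(-2) - (-1)·(-2.618), (-1)·(-2) - (-4.618)·(-2), (-4.618)·(-2.618) - (-2)·(-2)) ≈ (1.382, -7.2361, 8.0902).
  Let u = (1.382, -7.2361, 8.0902).
  ||u|| = √((1.382)² + (-7.2361)² + (8.0902)²) = √(119.7214) ≈ 10.9417,  v_1 = u/||u|| ≈ (0.1263, -0.6613, 0.7394) (||v_1|| = 1).

λ_1 = 8.618,  λ_2 = 6.382,  λ_3 = 2;  v_1 ≈ (0.1263, -0.6613, 0.7394)


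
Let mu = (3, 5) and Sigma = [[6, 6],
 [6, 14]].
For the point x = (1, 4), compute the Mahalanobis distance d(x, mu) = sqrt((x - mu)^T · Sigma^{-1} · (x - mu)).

Step 1 — centre the observation: (x - mu) = (-2, -1).

Step 2 — invert Sigma. det(Sigma) = 6·14 - (6)² = 48.
  Sigma^{-1} = (1/det) · [[d, -b], [-b, a]] = [[0.2917, -0.125],
 [-0.125, 0.125]].

Step 3 — form the quadratic (x - mu)^T · Sigma^{-1} · (x - mu):
  Sigma^{-1} · (x - mu) = (-0.4583, 0.125).
  (x - mu)^T · [Sigma^{-1} · (x - mu)] = (-2)·(-0.4583) + (-1)·(0.125) = 0.7917.

Step 4 — take square root: d = √(0.7917) ≈ 0.8898.

d(x, mu) = √(0.7917) ≈ 0.8898


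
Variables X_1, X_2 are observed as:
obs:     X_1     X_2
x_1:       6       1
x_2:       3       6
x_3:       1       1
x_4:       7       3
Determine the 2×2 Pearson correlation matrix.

Step 1 — column means:
  mean(X_1) = (6 + 3 + 1 + 7) / 4 = 17/4 = 4.25
  mean(X_2) = (1 + 6 + 1 + 3) / 4 = 11/4 = 2.75

Step 2 — sample variances and covariances s[i,j] = (1/(n-1)) · Σ_k (x_{k,i} - mean_i) · (x_{k,j} - mean_j), with n-1 = 3:
  s[X_1,X_1] = ((1.75)·(1.75) + (-1.25)·(-1.25) + (-3.25)·(-3.25) + (2.75)·(2.75)) / 3 = 22.75/3 = 7.5833
  s[X_1,X_2] = ((1.75)·(-1.75) + (-1.25)·(3.25) + (-3.25)·(-1.75) + (2.75)·(0.25)) / 3 = -0.75/3 = -0.25
  s[X_2,X_2] = ((-1.75)·(-1.75) + (3.25)·(3.25) + (-1.75)·(-1.75) + (0.25)·(0.25)) / 3 = 16.75/3 = 5.5833
  Sample standard deviations s_i = √(s[i,i]):
  s(X_1) = √(7.5833) = 2.7538
  s(X_2) = √(5.5833) = 2.3629

Step 3 — r_{ij} = s_{ij} / (s_i · s_j):
  r[X_1,X_1] = 1 (diagonal).
  r[X_1,X_2] = -0.25 / (2.7538 · 2.3629) = -0.25 / 6.5069 = -0.0384
  r[X_2,X_2] = 1 (diagonal).

R is symmetric with unit diagonal. Assembling:

R = [[1, -0.0384],
 [-0.0384, 1]]


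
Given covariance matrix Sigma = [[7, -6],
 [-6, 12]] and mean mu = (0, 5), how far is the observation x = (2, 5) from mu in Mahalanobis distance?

Step 1 — centre the observation: (x - mu) = (2, 0).

Step 2 — invert Sigma. det(Sigma) = 7·12 - (-6)² = 48.
  Sigma^{-1} = (1/det) · [[d, -b], [-b, a]] = [[0.25, 0.125],
 [0.125, 0.1458]].

Step 3 — form the quadratic (x - mu)^T · Sigma^{-1} · (x - mu):
  Sigma^{-1} · (x - mu) = (0.5, 0.25).
  (x - mu)^T · [Sigma^{-1} · (x - mu)] = (2)·(0.5) + (0)·(0.25) = 1.

Step 4 — take square root: d = √(1) ≈ 1.

d(x, mu) = √(1) ≈ 1


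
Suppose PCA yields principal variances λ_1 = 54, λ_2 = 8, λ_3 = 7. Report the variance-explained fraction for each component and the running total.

Step 1 — total variance = trace(Sigma) = Σ λ_i = 54 + 8 + 7 = 69.

Step 2 — fraction explained by component i = λ_i / Σ λ:
  PC1: 54/69 = 0.7826
  PC2: 8/69 = 0.1159
  PC3: 7/69 = 0.1014

Step 3 — cumulative fraction after k components = (λ_1 + ... + λ_k) / Σ λ:
  k = 1: 54/69 = 0.7826
  k = 2: (54 + 8)/69 = 62/69 = 0.8986
  k = 3: (54 + 8 + 7)/69 = 69/69 = 1

Summary (fraction, with percent):

explained: PC1 0.7826 (78.26%), PC2 0.1159 (11.59%), PC3 0.1014 (10.14%);  cumulative: 0.7826, 0.8986, 1


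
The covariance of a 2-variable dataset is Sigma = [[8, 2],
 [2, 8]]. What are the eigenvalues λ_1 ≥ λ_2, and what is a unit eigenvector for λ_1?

Step 1 — characteristic polynomial of 2×2 Sigma:
  det(Sigma - λI) = λ² - trace · λ + det = 0.
  trace = 8 + 8 = 16, det = 8·8 - (2)² = 60.
Step 2 — discriminant:
  Δ = trace² - 4·det = 256 - 240 = 16.
Step 3 — eigenvalues:
  λ = (trace ± √Δ)/2 = (16 ± 4)/2,
  λ_1 = 10,  λ_2 = 6.

Step 4 — unit eigenvector for λ_1: solve (Sigma - λ_1 I)v = 0. First row:
  (8 - 10)·v_x + (2)·v_y = 0, i.e. (-2)·v_x + (2)·v_y = 0,
  so v ∝ (b, λ_1 - a) = (2, 2) = u.
  ||u|| = √((2)² + (2)²) = √(8) ≈ 2.8284,
  v_1 = u/||u|| ≈ (0.7071, 0.7071) (||v_1|| = 1).

λ_1 = 10,  λ_2 = 6;  v_1 ≈ (0.7071, 0.7071)


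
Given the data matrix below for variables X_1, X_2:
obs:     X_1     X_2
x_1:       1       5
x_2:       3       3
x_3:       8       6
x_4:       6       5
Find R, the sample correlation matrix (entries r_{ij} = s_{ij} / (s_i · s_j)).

Step 1 — column means:
  mean(X_1) = (1 + 3 + 8 + 6) / 4 = 18/4 = 4.5
  mean(X_2) = (5 + 3 + 6 + 5) / 4 = 19/4 = 4.75

Step 2 — sample variances and covariances s[i,j] = (1/(n-1)) · Σ_k (x_{k,i} - mean_i) · (x_{k,j} - mean_j), with n-1 = 3:
  s[X_1,X_1] = ((-3.5)·(-3.5) + (-1.5)·(-1.5) + (3.5)·(3.5) + (1.5)·(1.5)) / 3 = 29/3 = 9.6667
  s[X_1,X_2] = ((-3.5)·(0.25) + (-1.5)·(-1.75) + (3.5)·(1.25) + (1.5)·(0.25)) / 3 = 6.5/3 = 2.1667
  s[X_2,X_2] = ((0.25)·(0.25) + (-1.75)·(-1.75) + (1.25)·(1.25) + (0.25)·(0.25)) / 3 = 4.75/3 = 1.5833
  Sample standard deviations s_i = √(s[i,i]):
  s(X_1) = √(9.6667) = 3.1091
  s(X_2) = √(1.5833) = 1.2583

Step 3 — r_{ij} = s_{ij} / (s_i · s_j):
  r[X_1,X_1] = 1 (diagonal).
  r[X_1,X_2] = 2.1667 / (3.1091 · 1.2583) = 2.1667 / 3.9122 = 0.5538
  r[X_2,X_2] = 1 (diagonal).

R is symmetric with unit diagonal. Assembling:

R = [[1, 0.5538],
 [0.5538, 1]]


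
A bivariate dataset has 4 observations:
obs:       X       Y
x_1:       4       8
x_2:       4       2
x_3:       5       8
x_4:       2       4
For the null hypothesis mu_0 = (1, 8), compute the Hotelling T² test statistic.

Step 1 — sample mean vector:
  mean(X) = (4 + 4 + 5 + 2) / 4 = 15/4 = 3.75
  mean(Y) = (8 + 2 + 8 + 4) / 4 = 22/4 = 5.5
  x̄ = (3.75, 5.5),  deviation x̄ - mu_0 = (3.75, 5.5) - (1, 8) = (2.75, -2.5).

Step 2 — sample covariance matrix, S[i,j] = (1/(n-1)) · Σ_k (x_{k,i} - mean_i) · (x_{k,j} - mean_j), divisor n-1 = 3:
  S[X,X] = ((0.25)·(0.25) + (0.25)·(0.25) + (1.25)·(1.25) + (-1.75)·(-1.75)) / 3 = 4.75/3 = 1.5833
  S[X,Y] = ((0.25)·(2.5) + (0.25)·(-3.5) + (1.25)·(2.5) + (-1.75)·(-1.5)) / 3 = 5.5/3 = 1.8333
  S[Y,Y] = ((2.5)·(2.5) + (-3.5)·(-3.5) + (2.5)·(2.5) + (-1.5)·(-1.5)) / 3 = 27/3 = 9
  S = [[1.5833, 1.8333],
 [1.8333, 9]].

Step 3 — invert S. det(S) = 1.5833·9 - (1.8333)² = 10.8889.
  S^{-1} = (1/det) · [[d, -b], [-b, a]] = [[0.8265, -0.1684],
 [-0.1684, 0.1454]].

Step 4 — quadratic form (x̄ - mu_0)^T · S^{-1} · (x̄ - mu_0):
  S^{-1} · (x̄ - mu_0) = (2.6939, -0.8265),
  (x̄ - mu_0)^T · [...] = (2.75)·(2.6939) + (-2.5)·(-0.8265) = 9.4745.

Step 5 — scale by n: T² = 4 · 9.4745 = 37.898.

T² ≈ 37.898


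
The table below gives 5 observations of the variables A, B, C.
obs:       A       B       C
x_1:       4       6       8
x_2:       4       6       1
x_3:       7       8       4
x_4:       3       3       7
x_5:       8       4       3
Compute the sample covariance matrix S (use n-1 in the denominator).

Step 1 — column means:
  mean(A) = (4 + 4 + 7 + 3 + 8) / 5 = 26/5 = 5.2
  mean(B) = (6 + 6 + 8 + 3 + 4) / 5 = 27/5 = 5.4
  mean(C) = (8 + 1 + 4 + 7 + 3) / 5 = 23/5 = 4.6

Step 2 — sample covariance S[i,j] = (1/(n-1)) · Σ_k (x_{k,i} - mean_i) · (x_{k,j} - mean_j), with n-1 = 4.
  S[A,A] = ((-1.2)·(-1.2) + (-1.2)·(-1.2) + (1.8)·(1.8) + (-2.2)·(-2.2) + (2.8)·(2.8)) / 4 = 18.8/4 = 4.7
  S[A,B] = ((-1.2)·(0.6) + (-1.2)·(0.6) + (1.8)·(2.6) + (-2.2)·(-2.4) + (2.8)·(-1.4)) / 4 = 4.6/4 = 1.15
  S[A,C] = ((-1.2)·(3.4) + (-1.2)·(-3.6) + (1.8)·(-0.6) + (-2.2)·(2.4) + (2.8)·(-1.6)) / 4 = -10.6/4 = -2.65
  S[B,B] = ((0.6)·(0.6) + (0.6)·(0.6) + (2.6)·(2.6) + (-2.4)·(-2.4) + (-1.4)·(-1.4)) / 4 = 15.2/4 = 3.8
  S[B,C] = ((0.6)·(3.4) + (0.6)·(-3.6) + (2.6)·(-0.6) + (-2.4)·(2.4) + (-1.4)·(-1.6)) / 4 = -5.2/4 = -1.3
  S[C,C] = ((3.4)·(3.4) + (-3.6)·(-3.6) + (-0.6)·(-0.6) + (2.4)·(2.4) + (-1.6)·(-1.6)) / 4 = 33.2/4 = 8.3

S is symmetric (S[j,i] = S[i,j]). Assembling:

S = [[4.7, 1.15, -2.65],
 [1.15, 3.8, -1.3],
 [-2.65, -1.3, 8.3]]


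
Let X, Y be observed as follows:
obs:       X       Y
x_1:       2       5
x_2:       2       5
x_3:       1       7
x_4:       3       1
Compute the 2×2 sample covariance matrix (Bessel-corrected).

Step 1 — column means:
  mean(X) = (2 + 2 + 1 + 3) / 4 = 8/4 = 2
  mean(Y) = (5 + 5 + 7 + 1) / 4 = 18/4 = 4.5

Step 2 — sample covariance S[i,j] = (1/(n-1)) · Σ_k (x_{k,i} - mean_i) · (x_{k,j} - mean_j), with n-1 = 3.
  S[X,X] = ((0)·(0) + (0)·(0) + (-1)·(-1) + (1)·(1)) / 3 = 2/3 = 0.6667
  S[X,Y] = ((0)·(0.5) + (0)·(0.5) + (-1)·(2.5) + (1)·(-3.5)) / 3 = -6/3 = -2
  S[Y,Y] = ((0.5)·(0.5) + (0.5)·(0.5) + (2.5)·(2.5) + (-3.5)·(-3.5)) / 3 = 19/3 = 6.3333

S is symmetric (S[j,i] = S[i,j]). Assembling:

S = [[0.6667, -2],
 [-2, 6.3333]]


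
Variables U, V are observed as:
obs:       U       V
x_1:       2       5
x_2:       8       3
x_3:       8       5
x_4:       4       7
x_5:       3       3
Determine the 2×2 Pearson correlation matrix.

Step 1 — column means:
  mean(U) = (2 + 8 + 8 + 4 + 3) / 5 = 25/5 = 5
  mean(V) = (5 + 3 + 5 + 7 + 3) / 5 = 23/5 = 4.6

Step 2 — sample variances and covariances s[i,j] = (1/(n-1)) · Σ_k (x_{k,i} - mean_i) · (x_{k,j} - mean_j), with n-1 = 4:
  s[U,U] = ((-3)·(-3) + (3)·(3) + (3)·(3) + (-1)·(-1) + (-2)·(-2)) / 4 = 32/4 = 8
  s[U,V] = ((-3)·(0.4) + (3)·(-1.6) + (3)·(0.4) + (-1)·(2.4) + (-2)·(-1.6)) / 4 = -4/4 = -1
  s[V,V] = ((0.4)·(0.4) + (-1.6)·(-1.6) + (0.4)·(0.4) + (2.4)·(2.4) + (-1.6)·(-1.6)) / 4 = 11.2/4 = 2.8
  Sample standard deviations s_i = √(s[i,i]):
  s(U) = √(8) = 2.8284
  s(V) = √(2.8) = 1.6733

Step 3 — r_{ij} = s_{ij} / (s_i · s_j):
  r[U,U] = 1 (diagonal).
  r[U,V] = -1 / (2.8284 · 1.6733) = -1 / 4.7329 = -0.2113
  r[V,V] = 1 (diagonal).

R is symmetric with unit diagonal. Assembling:

R = [[1, -0.2113],
 [-0.2113, 1]]


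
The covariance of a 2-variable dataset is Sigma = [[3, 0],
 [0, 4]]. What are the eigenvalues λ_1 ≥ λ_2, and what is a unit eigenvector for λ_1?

Step 1 — characteristic polynomial of 2×2 Sigma:
  det(Sigma - λI) = λ² - trace · λ + det = 0.
  trace = 3 + 4 = 7, det = 3·4 - (0)² = 12.
Step 2 — discriminant:
  Δ = trace² - 4·det = 49 - 48 = 1.
Step 3 — eigenvalues:
  λ = (trace ± √Δ)/2 = (7 ± 1)/2,
  λ_1 = 4,  λ_2 = 3.

Step 4 — unit eigenvector for λ_1: Sigma is diagonal, so its eigenvectors are the coordinate axes. λ_1 = 4 is the diagonal entry on the second coordinate axis, hence
  v_1 = (0, 1) (||v_1|| = 1).

λ_1 = 4,  λ_2 = 3;  v_1 ≈ (0, 1)


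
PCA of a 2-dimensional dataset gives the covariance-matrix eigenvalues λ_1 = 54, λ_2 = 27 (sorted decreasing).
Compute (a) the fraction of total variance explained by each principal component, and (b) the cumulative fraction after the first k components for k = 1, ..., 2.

Step 1 — total variance = trace(Sigma) = Σ λ_i = 54 + 27 = 81.

Step 2 — fraction explained by component i = λ_i / Σ λ:
  PC1: 54/81 = 0.6667
  PC2: 27/81 = 0.3333

Step 3 — cumulative fraction after k components = (λ_1 + ... + λ_k) / Σ λ:
  k = 1: 54/81 = 0.6667
  k = 2: (54 + 27)/81 = 81/81 = 1

Summary (fraction, with percent):

explained: PC1 0.6667 (66.67%), PC2 0.3333 (33.33%);  cumulative: 0.6667, 1


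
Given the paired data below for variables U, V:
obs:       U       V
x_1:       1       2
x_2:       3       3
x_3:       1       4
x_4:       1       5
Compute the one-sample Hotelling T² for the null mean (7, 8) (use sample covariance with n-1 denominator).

Step 1 — sample mean vector:
  mean(U) = (1 + 3 + 1 + 1) / 4 = 6/4 = 1.5
  mean(V) = (2 + 3 + 4 + 5) / 4 = 14/4 = 3.5
  x̄ = (1.5, 3.5),  deviation x̄ - mu_0 = (1.5, 3.5) - (7, 8) = (-5.5, -4.5).

Step 2 — sample covariance matrix, S[i,j] = (1/(n-1)) · Σ_k (x_{k,i} - mean_i) · (x_{k,j} - mean_j), divisor n-1 = 3:
  S[U,U] = ((-0.5)·(-0.5) + (1.5)·(1.5) + (-0.5)·(-0.5) + (-0.5)·(-0.5)) / 3 = 3/3 = 1
  S[U,V] = ((-0.5)·(-1.5) + (1.5)·(-0.5) + (-0.5)·(0.5) + (-0.5)·(1.5)) / 3 = -1/3 = -0.3333
  S[V,V] = ((-1.5)·(-1.5) + (-0.5)·(-0.5) + (0.5)·(0.5) + (1.5)·(1.5)) / 3 = 5/3 = 1.6667
  S = [[1, -0.3333],
 [-0.3333, 1.6667]].

Step 3 — invert S. det(S) = 1·1.6667 - (-0.3333)² = 1.5556.
  S^{-1} = (1/det) · [[d, -b], [-b, a]] = [[1.0714, 0.2143],
 [0.2143, 0.6429]].

Step 4 — quadratic form (x̄ - mu_0)^T · S^{-1} · (x̄ - mu_0):
  S^{-1} · (x̄ - mu_0) = (-6.8571, -4.0714),
  (x̄ - mu_0)^T · [...] = (-5.5)·(-6.8571) + (-4.5)·(-4.0714) = 56.0357.

Step 5 — scale by n: T² = 4 · 56.0357 = 224.1429.

T² ≈ 224.1429


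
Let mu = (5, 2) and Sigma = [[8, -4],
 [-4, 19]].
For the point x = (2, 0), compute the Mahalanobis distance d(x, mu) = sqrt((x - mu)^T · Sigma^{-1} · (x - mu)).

Step 1 — centre the observation: (x - mu) = (-3, -2).

Step 2 — invert Sigma. det(Sigma) = 8·19 - (-4)² = 136.
  Sigma^{-1} = (1/det) · [[d, -b], [-b, a]] = [[0.1397, 0.0294],
 [0.0294, 0.0588]].

Step 3 — form the quadratic (x - mu)^T · Sigma^{-1} · (x - mu):
  Sigma^{-1} · (x - mu) = (-0.4779, -0.2059).
  (x - mu)^T · [Sigma^{-1} · (x - mu)] = (-3)·(-0.4779) + (-2)·(-0.2059) = 1.8456.

Step 4 — take square root: d = √(1.8456) ≈ 1.3585.

d(x, mu) = √(1.8456) ≈ 1.3585


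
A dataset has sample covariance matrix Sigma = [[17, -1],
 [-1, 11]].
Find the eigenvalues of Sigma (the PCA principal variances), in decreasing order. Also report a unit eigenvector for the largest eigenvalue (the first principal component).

Step 1 — characteristic polynomial of 2×2 Sigma:
  det(Sigma - λI) = λ² - trace · λ + det = 0.
  trace = 17 + 11 = 28, det = 17·11 - (-1)² = 186.
Step 2 — discriminant:
  Δ = trace² - 4·det = 784 - 744 = 40.
Step 3 — eigenvalues:
  λ = (trace ± √Δ)/2 = (28 ± 6.3246)/2,
  λ_1 = 17.1623,  λ_2 = 10.8377.

Step 4 — unit eigenvector for λ_1: solve (Sigma - λ_1 I)v = 0. First row:
  (17 - 17.1623)·v_x + (-1)·v_y = 0, i.e. (-0.1623)·v_x + (-1)·v_y = 0,
  so v ∝ (b, λ_1 - a) = (-1, 0.1623); multiply by -1 so the first entry is positive: u = (1, -0.1623).
  ||u|| = √((1)² + (-0.1623)²) = √(1.0263) ≈ 1.0131,
  v_1 = u/||u|| ≈ (0.9871, -0.1602) (||v_1|| = 1).

λ_1 = 17.1623,  λ_2 = 10.8377;  v_1 ≈ (0.9871, -0.1602)


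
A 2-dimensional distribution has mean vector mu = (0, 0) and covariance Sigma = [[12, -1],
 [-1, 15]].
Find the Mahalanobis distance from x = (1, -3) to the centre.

Step 1 — centre the observation: (x - mu) = (1, -3).

Step 2 — invert Sigma. det(Sigma) = 12·15 - (-1)² = 179.
  Sigma^{-1} = (1/det) · [[d, -b], [-b, a]] = [[0.0838, 0.0056],
 [0.0056, 0.067]].

Step 3 — form the quadratic (x - mu)^T · Sigma^{-1} · (x - mu):
  Sigma^{-1} · (x - mu) = (0.067, -0.1955).
  (x - mu)^T · [Sigma^{-1} · (x - mu)] = (1)·(0.067) + (-3)·(-0.1955) = 0.6536.

Step 4 — take square root: d = √(0.6536) ≈ 0.8085.

d(x, mu) = √(0.6536) ≈ 0.8085


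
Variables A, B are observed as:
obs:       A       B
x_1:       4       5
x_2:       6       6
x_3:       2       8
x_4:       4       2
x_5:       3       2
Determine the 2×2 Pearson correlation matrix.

Step 1 — column means:
  mean(A) = (4 + 6 + 2 + 4 + 3) / 5 = 19/5 = 3.8
  mean(B) = (5 + 6 + 8 + 2 + 2) / 5 = 23/5 = 4.6

Step 2 — sample variances and covariances s[i,j] = (1/(n-1)) · Σ_k (x_{k,i} - mean_i) · (x_{k,j} - mean_j), with n-1 = 4:
  s[A,A] = ((0.2)·(0.2) + (2.2)·(2.2) + (-1.8)·(-1.8) + (0.2)·(0.2) + (-0.8)·(-0.8)) / 4 = 8.8/4 = 2.2
  s[A,B] = ((0.2)·(0.4) + (2.2)·(1.4) + (-1.8)·(3.4) + (0.2)·(-2.6) + (-0.8)·(-2.6)) / 4 = -1.4/4 = -0.35
  s[B,B] = ((0.4)·(0.4) + (1.4)·(1.4) + (3.4)·(3.4) + (-2.6)·(-2.6) + (-2.6)·(-2.6)) / 4 = 27.2/4 = 6.8
  Sample standard deviations s_i = √(s[i,i]):
  s(A) = √(2.2) = 1.4832
  s(B) = √(6.8) = 2.6077

Step 3 — r_{ij} = s_{ij} / (s_i · s_j):
  r[A,A] = 1 (diagonal).
  r[A,B] = -0.35 / (1.4832 · 2.6077) = -0.35 / 3.8678 = -0.0905
  r[B,B] = 1 (diagonal).

R is symmetric with unit diagonal. Assembling:

R = [[1, -0.0905],
 [-0.0905, 1]]


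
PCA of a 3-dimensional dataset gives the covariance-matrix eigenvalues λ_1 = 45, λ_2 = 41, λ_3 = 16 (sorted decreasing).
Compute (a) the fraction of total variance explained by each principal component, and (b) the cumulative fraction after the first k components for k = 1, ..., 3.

Step 1 — total variance = trace(Sigma) = Σ λ_i = 45 + 41 + 16 = 102.

Step 2 — fraction explained by component i = λ_i / Σ λ:
  PC1: 45/102 = 0.4412
  PC2: 41/102 = 0.402
  PC3: 16/102 = 0.1569

Step 3 — cumulative fraction after k components = (λ_1 + ... + λ_k) / Σ λ:
  k = 1: 45/102 = 0.4412
  k = 2: (45 + 41)/102 = 86/102 = 0.8431
  k = 3: (45 + 41 + 16)/102 = 102/102 = 1

Summary (fraction, with percent):

explained: PC1 0.4412 (44.12%), PC2 0.402 (40.2%), PC3 0.1569 (15.69%);  cumulative: 0.4412, 0.8431, 1


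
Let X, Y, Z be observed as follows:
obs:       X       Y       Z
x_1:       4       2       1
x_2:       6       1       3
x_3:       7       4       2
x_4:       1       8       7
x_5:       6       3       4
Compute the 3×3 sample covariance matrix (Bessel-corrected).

Step 1 — column means:
  mean(X) = (4 + 6 + 7 + 1 + 6) / 5 = 24/5 = 4.8
  mean(Y) = (2 + 1 + 4 + 8 + 3) / 5 = 18/5 = 3.6
  mean(Z) = (1 + 3 + 2 + 7 + 4) / 5 = 17/5 = 3.4

Step 2 — sample covariance S[i,j] = (1/(n-1)) · Σ_k (x_{k,i} - mean_i) · (x_{k,j} - mean_j), with n-1 = 4.
  S[X,X] = ((-0.8)·(-0.8) + (1.2)·(1.2) + (2.2)·(2.2) + (-3.8)·(-3.8) + (1.2)·(1.2)) / 4 = 22.8/4 = 5.7
  S[X,Y] = ((-0.8)·(-1.6) + (1.2)·(-2.6) + (2.2)·(0.4) + (-3.8)·(4.4) + (1.2)·(-0.6)) / 4 = -18.4/4 = -4.6
  S[X,Z] = ((-0.8)·(-2.4) + (1.2)·(-0.4) + (2.2)·(-1.4) + (-3.8)·(3.6) + (1.2)·(0.6)) / 4 = -14.6/4 = -3.65
  S[Y,Y] = ((-1.6)·(-1.6) + (-2.6)·(-2.6) + (0.4)·(0.4) + (4.4)·(4.4) + (-0.6)·(-0.6)) / 4 = 29.2/4 = 7.3
  S[Y,Z] = ((-1.6)·(-2.4) + (-2.6)·(-0.4) + (0.4)·(-1.4) + (4.4)·(3.6) + (-0.6)·(0.6)) / 4 = 19.8/4 = 4.95
  S[Z,Z] = ((-2.4)·(-2.4) + (-0.4)·(-0.4) + (-1.4)·(-1.4) + (3.6)·(3.6) + (0.6)·(0.6)) / 4 = 21.2/4 = 5.3

S is symmetric (S[j,i] = S[i,j]). Assembling:

S = [[5.7, -4.6, -3.65],
 [-4.6, 7.3, 4.95],
 [-3.65, 4.95, 5.3]]


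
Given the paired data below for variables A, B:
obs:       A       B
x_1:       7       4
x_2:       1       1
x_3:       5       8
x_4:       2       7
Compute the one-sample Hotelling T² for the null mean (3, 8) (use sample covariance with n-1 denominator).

Step 1 — sample mean vector:
  mean(A) = (7 + 1 + 5 + 2) / 4 = 15/4 = 3.75
  mean(B) = (4 + 1 + 8 + 7) / 4 = 20/4 = 5
  x̄ = (3.75, 5),  deviation x̄ - mu_0 = (3.75, 5) - (3, 8) = (0.75, -3).

Step 2 — sample covariance matrix, S[i,j] = (1/(n-1)) · Σ_k (x_{k,i} - mean_i) · (x_{k,j} - mean_j), divisor n-1 = 3:
  S[A,A] = ((3.25)·(3.25) + (-2.75)·(-2.75) + (1.25)·(1.25) + (-1.75)·(-1.75)) / 3 = 22.75/3 = 7.5833
  S[A,B] = ((3.25)·(-1) + (-2.75)·(-4) + (1.25)·(3) + (-1.75)·(2)) / 3 = 8/3 = 2.6667
  S[B,B] = ((-1)·(-1) + (-4)·(-4) + (3)·(3) + (2)·(2)) / 3 = 30/3 = 10
  S = [[7.5833, 2.6667],
 [2.6667, 10]].

Step 3 — invert S. det(S) = 7.5833·10 - (2.6667)² = 68.7222.
  S^{-1} = (1/det) · [[d, -b], [-b, a]] = [[0.1455, -0.0388],
 [-0.0388, 0.1103]].

Step 4 — quadratic form (x̄ - mu_0)^T · S^{-1} · (x̄ - mu_0):
  S^{-1} · (x̄ - mu_0) = (0.2255, -0.3601),
  (x̄ - mu_0)^T · [...] = (0.75)·(0.2255) + (-3)·(-0.3601) = 1.2496.

Step 5 — scale by n: T² = 4 · 1.2496 = 4.9984.

T² ≈ 4.9984
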